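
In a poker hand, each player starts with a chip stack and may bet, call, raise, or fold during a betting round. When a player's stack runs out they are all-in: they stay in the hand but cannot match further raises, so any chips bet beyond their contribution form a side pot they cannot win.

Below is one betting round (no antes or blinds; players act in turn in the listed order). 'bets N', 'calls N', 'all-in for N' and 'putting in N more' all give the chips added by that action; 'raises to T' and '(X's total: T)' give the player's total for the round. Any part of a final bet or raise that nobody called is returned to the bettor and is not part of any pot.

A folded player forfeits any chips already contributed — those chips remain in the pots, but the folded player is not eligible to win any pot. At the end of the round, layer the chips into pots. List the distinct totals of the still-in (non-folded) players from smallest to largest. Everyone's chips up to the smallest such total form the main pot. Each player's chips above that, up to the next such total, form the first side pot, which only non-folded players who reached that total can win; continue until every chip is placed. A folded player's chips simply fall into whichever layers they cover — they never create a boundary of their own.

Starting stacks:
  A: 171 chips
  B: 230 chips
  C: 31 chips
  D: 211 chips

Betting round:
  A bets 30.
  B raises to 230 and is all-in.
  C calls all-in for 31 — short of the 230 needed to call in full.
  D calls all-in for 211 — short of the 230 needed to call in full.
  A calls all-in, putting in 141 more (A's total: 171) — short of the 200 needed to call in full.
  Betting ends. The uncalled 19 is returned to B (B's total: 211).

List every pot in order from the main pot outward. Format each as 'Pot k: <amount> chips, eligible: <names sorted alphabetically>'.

Pot 1: 124 chips, eligible: A, B, C, D
Pot 2: 420 chips, eligible: A, B, D
Pot 3: 80 chips, eligible: B, D

Derivation:
Contributions (after 19 returned to B): A=171, B=211, C=31, D=211
Pot levels (distinct totals of non-folded players): 31, 171, 211
Layer 1-31: 31 each from A, B, C, D = 31*4 = 124 chips; eligible A, B, C, D
Layer 32-171: 140 each from A, B, D = 140*3 = 420 chips; eligible A, B, D
Layer 172-211: 40 each from B, D = 40*2 = 80 chips; eligible B, D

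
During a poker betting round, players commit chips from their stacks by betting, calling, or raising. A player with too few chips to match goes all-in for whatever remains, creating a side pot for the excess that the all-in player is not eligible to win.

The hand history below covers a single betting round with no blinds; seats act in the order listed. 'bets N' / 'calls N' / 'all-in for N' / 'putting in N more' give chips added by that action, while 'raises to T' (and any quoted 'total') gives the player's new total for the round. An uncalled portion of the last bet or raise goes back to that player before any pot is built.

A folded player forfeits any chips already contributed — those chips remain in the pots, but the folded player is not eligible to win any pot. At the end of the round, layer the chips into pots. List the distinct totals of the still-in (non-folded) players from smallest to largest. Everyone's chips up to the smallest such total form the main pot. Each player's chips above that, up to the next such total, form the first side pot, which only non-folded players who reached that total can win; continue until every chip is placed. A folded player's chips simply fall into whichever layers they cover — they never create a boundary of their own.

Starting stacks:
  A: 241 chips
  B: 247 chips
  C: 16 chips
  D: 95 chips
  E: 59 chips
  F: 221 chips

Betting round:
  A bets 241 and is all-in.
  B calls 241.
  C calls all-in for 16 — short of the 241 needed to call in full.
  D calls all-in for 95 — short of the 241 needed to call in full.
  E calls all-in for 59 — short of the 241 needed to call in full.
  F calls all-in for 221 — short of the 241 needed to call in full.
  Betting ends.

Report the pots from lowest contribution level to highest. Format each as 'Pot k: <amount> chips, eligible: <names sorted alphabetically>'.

Pot 1: 96 chips, eligible: A, B, C, D, E, F
Pot 2: 215 chips, eligible: A, B, D, E, F
Pot 3: 144 chips, eligible: A, B, D, F
Pot 4: 378 chips, eligible: A, B, F
Pot 5: 40 chips, eligible: A, B

Derivation:
Contributions: A=241, B=241, C=16, D=95, E=59, F=221
Pot levels (distinct totals of non-folded players): 16, 59, 95, 221, 241
Layer 1-16: 16 each from A, B, C, D, E, F = 16*6 = 96 chips; eligible A, B, C, D, E, F
Layer 17-59: 43 each from A, B, D, E, F = 43*5 = 215 chips; eligible A, B, D, E, F
Layer 60-95: 36 each from A, B, D, F = 36*4 = 144 chips; eligible A, B, D, F
Layer 96-221: 126 each from A, B, F = 126*3 = 378 chips; eligible A, B, F
Layer 222-241: 20 each from A, B = 20*2 = 40 chips; eligible A, B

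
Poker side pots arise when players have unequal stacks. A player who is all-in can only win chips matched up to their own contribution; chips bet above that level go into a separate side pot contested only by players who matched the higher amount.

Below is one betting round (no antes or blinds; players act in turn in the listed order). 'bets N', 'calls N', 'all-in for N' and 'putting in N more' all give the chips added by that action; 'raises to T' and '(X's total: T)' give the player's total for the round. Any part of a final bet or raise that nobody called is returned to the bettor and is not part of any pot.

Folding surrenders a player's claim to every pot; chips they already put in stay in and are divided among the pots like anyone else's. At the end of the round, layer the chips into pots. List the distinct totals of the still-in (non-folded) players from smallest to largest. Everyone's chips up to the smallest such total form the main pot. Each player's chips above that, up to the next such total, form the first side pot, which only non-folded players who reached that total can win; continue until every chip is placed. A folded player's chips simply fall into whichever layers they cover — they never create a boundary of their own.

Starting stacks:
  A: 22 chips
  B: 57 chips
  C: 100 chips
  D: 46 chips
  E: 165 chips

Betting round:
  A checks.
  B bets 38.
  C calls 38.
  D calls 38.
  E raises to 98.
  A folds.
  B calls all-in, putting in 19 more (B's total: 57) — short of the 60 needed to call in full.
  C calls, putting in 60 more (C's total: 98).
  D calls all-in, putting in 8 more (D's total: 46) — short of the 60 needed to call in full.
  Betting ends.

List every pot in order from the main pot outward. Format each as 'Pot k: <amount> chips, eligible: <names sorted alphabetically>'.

Pot 1: 184 chips, eligible: B, C, D, E
Pot 2: 33 chips, eligible: B, C, E
Pot 3: 82 chips, eligible: C, E

Derivation:
Contributions: B=57, C=98, D=46, E=98
Folded: A
Pot levels (distinct totals of non-folded players): 46, 57, 98
Layer 1-46: 46 each from B, C, D, E = 46*4 = 184 chips; eligible B, C, D, E
Layer 47-57: 11 each from B, C, E = 11*3 = 33 chips; eligible B, C, E
Layer 58-98: 41 each from C, E = 41*2 = 82 chips; eligible C, E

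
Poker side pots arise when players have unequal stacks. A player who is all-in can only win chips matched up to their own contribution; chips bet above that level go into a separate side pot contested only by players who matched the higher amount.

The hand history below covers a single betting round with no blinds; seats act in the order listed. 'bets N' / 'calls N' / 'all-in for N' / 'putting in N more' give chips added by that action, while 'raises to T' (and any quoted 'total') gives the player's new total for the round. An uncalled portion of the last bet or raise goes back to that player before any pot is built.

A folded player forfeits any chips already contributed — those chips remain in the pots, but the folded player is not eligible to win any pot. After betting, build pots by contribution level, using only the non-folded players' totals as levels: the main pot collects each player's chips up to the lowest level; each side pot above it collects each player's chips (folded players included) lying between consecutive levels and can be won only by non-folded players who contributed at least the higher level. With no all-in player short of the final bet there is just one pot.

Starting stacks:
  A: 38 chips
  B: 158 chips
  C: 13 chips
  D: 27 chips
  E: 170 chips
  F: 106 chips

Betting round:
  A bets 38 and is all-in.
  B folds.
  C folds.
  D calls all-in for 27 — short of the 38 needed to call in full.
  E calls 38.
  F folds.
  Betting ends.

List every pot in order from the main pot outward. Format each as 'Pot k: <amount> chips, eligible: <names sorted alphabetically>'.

Pot 1: 81 chips, eligible: A, D, E
Pot 2: 22 chips, eligible: A, E

Derivation:
Contributions: A=38, D=27, E=38
Folded: B, C, F
Pot levels (distinct totals of non-folded players): 27, 38
Layer 1-27: 27 each from A, D, E = 27*3 = 81 chips; eligible A, D, E
Layer 28-38: 11 each from A, E = 11*2 = 22 chips; eligible A, E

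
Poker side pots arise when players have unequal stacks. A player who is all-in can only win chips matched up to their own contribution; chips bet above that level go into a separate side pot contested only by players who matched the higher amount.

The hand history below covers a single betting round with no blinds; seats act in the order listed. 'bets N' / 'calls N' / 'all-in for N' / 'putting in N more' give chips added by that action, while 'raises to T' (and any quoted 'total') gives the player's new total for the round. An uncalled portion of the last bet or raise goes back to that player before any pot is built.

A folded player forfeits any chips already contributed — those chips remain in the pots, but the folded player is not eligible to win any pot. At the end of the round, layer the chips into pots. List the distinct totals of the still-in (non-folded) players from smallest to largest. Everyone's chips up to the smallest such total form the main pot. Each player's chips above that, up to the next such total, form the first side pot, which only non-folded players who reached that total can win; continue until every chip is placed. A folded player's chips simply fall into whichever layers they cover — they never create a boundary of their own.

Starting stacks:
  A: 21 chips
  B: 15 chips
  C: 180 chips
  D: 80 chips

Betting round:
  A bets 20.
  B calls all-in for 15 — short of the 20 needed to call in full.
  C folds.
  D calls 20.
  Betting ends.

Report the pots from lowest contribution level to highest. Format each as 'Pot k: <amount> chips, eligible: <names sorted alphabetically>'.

Pot 1: 45 chips, eligible: A, B, D
Pot 2: 10 chips, eligible: A, D

Derivation:
Contributions: A=20, B=15, D=20
Folded: C
Pot levels (distinct totals of non-folded players): 15, 20
Layer 1-15: 15 each from A, B, D = 15*3 = 45 chips; eligible A, B, D
Layer 16-20: 5 each from A, D = 5*2 = 10 chips; eligible A, D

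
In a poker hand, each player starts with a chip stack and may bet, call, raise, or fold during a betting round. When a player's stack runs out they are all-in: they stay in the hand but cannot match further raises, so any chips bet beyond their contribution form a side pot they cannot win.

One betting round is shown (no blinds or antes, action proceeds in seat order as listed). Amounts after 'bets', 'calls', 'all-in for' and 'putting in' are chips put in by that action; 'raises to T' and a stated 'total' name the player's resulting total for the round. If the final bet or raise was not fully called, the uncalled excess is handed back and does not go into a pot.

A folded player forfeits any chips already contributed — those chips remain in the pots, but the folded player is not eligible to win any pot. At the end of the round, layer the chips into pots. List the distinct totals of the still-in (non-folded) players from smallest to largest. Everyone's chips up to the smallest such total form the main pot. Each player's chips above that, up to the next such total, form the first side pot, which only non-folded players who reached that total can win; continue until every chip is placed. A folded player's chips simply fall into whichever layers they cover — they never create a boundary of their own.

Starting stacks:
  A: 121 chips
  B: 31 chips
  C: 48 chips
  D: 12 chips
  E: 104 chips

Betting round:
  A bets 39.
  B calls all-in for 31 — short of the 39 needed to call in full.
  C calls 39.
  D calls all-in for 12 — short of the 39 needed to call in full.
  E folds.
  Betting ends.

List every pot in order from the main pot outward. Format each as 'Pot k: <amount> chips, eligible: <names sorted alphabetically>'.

Pot 1: 48 chips, eligible: A, B, C, D
Pot 2: 57 chips, eligible: A, B, C
Pot 3: 16 chips, eligible: A, C

Derivation:
Contributions: A=39, B=31, C=39, D=12
Folded: E
Pot levels (distinct totals of non-folded players): 12, 31, 39
Layer 1-12: 12 each from A, B, C, D = 12*4 = 48 chips; eligible A, B, C, D
Layer 13-31: 19 each from A, B, C = 19*3 = 57 chips; eligible A, B, C
Layer 32-39: 8 each from A, C = 8*2 = 16 chips; eligible A, C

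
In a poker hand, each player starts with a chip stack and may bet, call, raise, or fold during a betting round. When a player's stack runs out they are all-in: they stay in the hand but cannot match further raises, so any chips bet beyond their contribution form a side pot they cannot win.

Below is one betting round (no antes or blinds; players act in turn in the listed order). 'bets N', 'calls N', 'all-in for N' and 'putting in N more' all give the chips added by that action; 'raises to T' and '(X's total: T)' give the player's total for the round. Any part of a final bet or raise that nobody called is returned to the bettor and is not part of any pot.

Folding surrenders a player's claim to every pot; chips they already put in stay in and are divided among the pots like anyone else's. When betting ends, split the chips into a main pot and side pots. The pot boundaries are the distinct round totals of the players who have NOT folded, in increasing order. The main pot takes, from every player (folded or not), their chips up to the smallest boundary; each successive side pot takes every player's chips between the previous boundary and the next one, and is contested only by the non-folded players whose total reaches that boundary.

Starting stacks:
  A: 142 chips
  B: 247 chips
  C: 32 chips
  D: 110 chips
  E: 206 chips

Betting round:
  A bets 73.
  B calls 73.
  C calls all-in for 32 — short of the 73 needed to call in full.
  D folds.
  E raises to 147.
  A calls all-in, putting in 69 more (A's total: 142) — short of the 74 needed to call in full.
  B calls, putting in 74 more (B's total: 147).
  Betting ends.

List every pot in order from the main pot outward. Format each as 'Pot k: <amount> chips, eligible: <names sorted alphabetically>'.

Contributions: A=142, B=147, C=32, E=147
Folded: D
Pot levels (distinct totals of non-folded players): 32, 142, 147
Layer 1-32: 32 each from A, B, C, E = 32*4 = 128 chips; eligible A, B, C, E
Layer 33-142: 110 each from A, B, E = 110*3 = 330 chips; eligible A, B, E
Layer 143-147: 5 each from B, E = 5*2 = 10 chips; eligible B, E

Pot 1: 128 chips, eligible: A, B, C, E
Pot 2: 330 chips, eligible: A, B, E
Pot 3: 10 chips, eligible: B, E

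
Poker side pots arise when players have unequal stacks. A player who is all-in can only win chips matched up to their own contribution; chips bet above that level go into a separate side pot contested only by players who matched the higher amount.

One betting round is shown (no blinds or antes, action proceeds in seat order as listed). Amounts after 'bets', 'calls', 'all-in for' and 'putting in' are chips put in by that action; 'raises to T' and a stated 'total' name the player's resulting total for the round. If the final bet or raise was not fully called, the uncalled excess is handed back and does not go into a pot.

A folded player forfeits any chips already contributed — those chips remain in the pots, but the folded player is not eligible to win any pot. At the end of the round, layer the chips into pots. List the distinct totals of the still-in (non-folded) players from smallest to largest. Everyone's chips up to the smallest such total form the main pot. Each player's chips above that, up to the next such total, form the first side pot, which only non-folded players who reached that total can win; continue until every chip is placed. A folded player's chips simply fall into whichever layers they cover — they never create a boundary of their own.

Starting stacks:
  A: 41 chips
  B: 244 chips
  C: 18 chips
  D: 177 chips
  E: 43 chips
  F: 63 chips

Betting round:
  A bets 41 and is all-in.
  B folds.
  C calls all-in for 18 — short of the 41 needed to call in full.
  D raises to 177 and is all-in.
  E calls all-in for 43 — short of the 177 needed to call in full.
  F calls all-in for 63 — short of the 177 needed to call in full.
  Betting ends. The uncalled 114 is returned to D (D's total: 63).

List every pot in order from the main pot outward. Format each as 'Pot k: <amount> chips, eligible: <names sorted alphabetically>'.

Contributions (after 114 returned to D): A=41, C=18, D=63, E=43, F=63
Folded: B
Pot levels (distinct totals of non-folded players): 18, 41, 43, 63
Layer 1-18: 18 each from A, C, D, E, F = 18*5 = 90 chips; eligible A, C, D, E, F
Layer 19-41: 23 each from A, D, E, F = 23*4 = 92 chips; eligible A, D, E, F
Layer 42-43: 2 each from D, E, F = 2*3 = 6 chips; eligible D, E, F
Layer 44-63: 20 each from D, F = 20*2 = 40 chips; eligible D, F

Pot 1: 90 chips, eligible: A, C, D, E, F
Pot 2: 92 chips, eligible: A, D, E, F
Pot 3: 6 chips, eligible: D, E, F
Pot 4: 40 chips, eligible: D, F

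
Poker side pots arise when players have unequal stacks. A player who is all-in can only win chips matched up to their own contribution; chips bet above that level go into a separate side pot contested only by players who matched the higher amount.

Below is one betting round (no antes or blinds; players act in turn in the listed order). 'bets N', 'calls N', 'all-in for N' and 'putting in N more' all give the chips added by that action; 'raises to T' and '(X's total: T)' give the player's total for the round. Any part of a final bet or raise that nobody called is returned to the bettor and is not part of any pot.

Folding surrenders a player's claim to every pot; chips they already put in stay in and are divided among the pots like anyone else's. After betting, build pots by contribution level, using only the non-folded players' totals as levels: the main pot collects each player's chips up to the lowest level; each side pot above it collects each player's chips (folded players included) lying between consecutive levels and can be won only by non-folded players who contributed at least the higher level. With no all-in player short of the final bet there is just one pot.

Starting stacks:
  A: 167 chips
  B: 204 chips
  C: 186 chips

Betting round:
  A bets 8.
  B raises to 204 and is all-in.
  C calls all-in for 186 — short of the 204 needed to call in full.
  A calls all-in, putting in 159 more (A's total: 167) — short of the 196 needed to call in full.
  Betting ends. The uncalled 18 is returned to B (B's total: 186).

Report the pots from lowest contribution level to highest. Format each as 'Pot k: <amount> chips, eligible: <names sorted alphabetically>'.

Contributions (after 18 returned to B): A=167, B=186, C=186
Pot levels (distinct totals of non-folded players): 167, 186
Layer 1-167: 167 each from A, B, C = 167*3 = 501 chips; eligible A, B, C
Layer 168-186: 19 each from B, C = 19*2 = 38 chips; eligible B, C

Pot 1: 501 chips, eligible: A, B, C
Pot 2: 38 chips, eligible: B, C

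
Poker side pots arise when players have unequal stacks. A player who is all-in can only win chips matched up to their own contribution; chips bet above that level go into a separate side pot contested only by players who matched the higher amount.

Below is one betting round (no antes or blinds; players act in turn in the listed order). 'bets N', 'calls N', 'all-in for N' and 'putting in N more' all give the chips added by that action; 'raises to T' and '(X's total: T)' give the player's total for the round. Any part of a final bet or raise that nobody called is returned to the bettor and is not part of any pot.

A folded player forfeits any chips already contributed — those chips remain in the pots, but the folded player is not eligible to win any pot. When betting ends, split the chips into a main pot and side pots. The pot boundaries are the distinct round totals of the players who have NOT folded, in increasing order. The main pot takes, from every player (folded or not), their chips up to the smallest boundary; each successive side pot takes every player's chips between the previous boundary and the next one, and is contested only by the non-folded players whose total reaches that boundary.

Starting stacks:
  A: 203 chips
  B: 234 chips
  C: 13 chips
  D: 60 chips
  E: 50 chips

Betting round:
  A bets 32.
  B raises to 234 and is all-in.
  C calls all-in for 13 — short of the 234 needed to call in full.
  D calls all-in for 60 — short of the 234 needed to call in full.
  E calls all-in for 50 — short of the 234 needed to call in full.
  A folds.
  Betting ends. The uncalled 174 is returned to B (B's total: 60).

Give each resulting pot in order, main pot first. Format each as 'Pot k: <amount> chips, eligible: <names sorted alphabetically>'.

Contributions (after 174 returned to B): A=32, B=60, C=13, D=60, E=50
Folded: A
Pot levels (distinct totals of non-folded players): 13, 50, 60
Layer 1-13: 13 each from A, B, C, D, E = 13*5 = 65 chips; eligible B, C, D, E
Layer 14-50: A 19 + B 37 + D 37 + E 37 = 130 chips; eligible B, D, E
Layer 51-60: 10 each from B, D = 10*2 = 20 chips; eligible B, D

Pot 1: 65 chips, eligible: B, C, D, E
Pot 2: 130 chips, eligible: B, D, E
Pot 3: 20 chips, eligible: B, D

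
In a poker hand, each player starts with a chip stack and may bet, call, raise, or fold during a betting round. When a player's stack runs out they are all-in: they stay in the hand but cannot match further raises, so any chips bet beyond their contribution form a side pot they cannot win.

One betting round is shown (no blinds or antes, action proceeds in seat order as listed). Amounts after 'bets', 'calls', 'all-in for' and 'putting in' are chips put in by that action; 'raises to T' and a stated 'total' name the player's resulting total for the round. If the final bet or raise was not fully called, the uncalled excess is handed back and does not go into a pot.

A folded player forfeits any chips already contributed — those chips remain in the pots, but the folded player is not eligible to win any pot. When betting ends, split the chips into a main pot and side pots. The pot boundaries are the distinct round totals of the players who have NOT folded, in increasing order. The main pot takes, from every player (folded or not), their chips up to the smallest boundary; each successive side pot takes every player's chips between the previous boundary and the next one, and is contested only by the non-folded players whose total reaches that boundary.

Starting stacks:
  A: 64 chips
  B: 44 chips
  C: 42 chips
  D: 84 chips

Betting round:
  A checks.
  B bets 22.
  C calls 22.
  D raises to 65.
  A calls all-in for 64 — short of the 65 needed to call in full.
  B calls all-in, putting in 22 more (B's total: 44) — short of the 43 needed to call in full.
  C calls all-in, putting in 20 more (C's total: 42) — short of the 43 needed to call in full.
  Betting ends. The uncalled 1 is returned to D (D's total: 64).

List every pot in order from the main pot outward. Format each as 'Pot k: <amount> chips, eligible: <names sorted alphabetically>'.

Contributions (after 1 returned to D): A=64, B=44, C=42, D=64
Pot levels (distinct totals of non-folded players): 42, 44, 64
Layer 1-42: 42 each from A, B, C, D = 42*4 = 168 chips; eligible A, B, C, D
Layer 43-44: 2 each from A, B, D = 2*3 = 6 chips; eligible A, B, D
Layer 45-64: 20 each from A, D = 20*2 = 40 chips; eligible A, D

Pot 1: 168 chips, eligible: A, B, C, D
Pot 2: 6 chips, eligible: A, B, D
Pot 3: 40 chips, eligible: A, D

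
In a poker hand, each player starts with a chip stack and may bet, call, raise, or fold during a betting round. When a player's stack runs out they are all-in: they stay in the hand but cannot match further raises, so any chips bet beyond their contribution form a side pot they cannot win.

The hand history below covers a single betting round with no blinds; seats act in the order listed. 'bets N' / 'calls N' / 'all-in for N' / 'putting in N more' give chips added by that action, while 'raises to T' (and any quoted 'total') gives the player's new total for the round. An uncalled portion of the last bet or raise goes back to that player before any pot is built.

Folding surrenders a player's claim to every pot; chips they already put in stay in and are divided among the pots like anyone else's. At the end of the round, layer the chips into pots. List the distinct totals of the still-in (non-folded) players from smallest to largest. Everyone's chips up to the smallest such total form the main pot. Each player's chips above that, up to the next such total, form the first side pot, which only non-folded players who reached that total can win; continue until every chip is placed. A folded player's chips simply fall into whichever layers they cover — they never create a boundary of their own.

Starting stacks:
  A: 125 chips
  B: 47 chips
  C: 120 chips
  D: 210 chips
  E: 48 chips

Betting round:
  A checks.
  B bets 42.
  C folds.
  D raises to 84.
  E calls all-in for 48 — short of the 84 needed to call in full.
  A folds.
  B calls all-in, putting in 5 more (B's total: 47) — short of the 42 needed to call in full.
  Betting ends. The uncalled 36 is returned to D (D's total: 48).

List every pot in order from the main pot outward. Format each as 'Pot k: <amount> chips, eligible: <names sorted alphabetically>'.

Contributions (after 36 returned to D): B=47, D=48, E=48
Folded: A, C
Pot levels (distinct totals of non-folded players): 47, 48
Layer 1-47: 47 each from B, D, E = 47*3 = 141 chips; eligible B, D, E
Layer 48-48: 1 each from D, E = 1*2 = 2 chips; eligible D, E

Pot 1: 141 chips, eligible: B, D, E
Pot 2: 2 chips, eligible: D, E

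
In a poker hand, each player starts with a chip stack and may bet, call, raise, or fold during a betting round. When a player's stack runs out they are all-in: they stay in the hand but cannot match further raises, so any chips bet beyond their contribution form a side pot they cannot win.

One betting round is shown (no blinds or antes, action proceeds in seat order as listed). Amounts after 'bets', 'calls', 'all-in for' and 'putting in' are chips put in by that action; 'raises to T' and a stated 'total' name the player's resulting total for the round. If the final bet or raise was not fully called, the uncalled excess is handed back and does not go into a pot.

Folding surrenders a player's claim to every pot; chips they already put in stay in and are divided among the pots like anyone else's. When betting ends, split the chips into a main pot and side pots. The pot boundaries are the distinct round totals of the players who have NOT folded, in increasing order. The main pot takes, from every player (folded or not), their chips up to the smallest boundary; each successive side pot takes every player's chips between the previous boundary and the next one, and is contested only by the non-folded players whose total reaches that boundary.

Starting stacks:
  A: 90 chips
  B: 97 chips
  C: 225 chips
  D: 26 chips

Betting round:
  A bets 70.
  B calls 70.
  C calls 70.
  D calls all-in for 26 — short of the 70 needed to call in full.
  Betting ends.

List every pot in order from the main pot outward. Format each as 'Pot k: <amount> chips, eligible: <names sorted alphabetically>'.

Pot 1: 104 chips, eligible: A, B, C, D
Pot 2: 132 chips, eligible: A, B, C

Derivation:
Contributions: A=70, B=70, C=70, D=26
Pot levels (distinct totals of non-folded players): 26, 70
Layer 1-26: 26 each from A, B, C, D = 26*4 = 104 chips; eligible A, B, C, D
Layer 27-70: 44 each from A, B, C = 44*3 = 132 chips; eligible A, B, C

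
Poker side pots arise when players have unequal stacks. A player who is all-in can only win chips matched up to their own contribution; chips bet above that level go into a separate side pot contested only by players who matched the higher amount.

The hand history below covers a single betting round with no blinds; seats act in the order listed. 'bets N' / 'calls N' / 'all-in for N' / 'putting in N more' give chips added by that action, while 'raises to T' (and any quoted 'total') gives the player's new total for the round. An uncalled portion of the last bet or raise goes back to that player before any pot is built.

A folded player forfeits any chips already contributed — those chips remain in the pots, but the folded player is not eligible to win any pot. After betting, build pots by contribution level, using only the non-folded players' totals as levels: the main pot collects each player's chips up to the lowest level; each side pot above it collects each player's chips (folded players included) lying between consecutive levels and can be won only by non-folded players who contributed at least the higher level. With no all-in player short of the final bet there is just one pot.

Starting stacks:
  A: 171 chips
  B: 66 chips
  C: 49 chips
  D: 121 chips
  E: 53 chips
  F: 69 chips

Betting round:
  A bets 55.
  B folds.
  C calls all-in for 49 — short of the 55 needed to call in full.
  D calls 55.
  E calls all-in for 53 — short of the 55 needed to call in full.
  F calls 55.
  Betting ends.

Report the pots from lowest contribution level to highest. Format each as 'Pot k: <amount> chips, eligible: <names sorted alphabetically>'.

Contributions: A=55, C=49, D=55, E=53, F=55
Folded: B
Pot levels (distinct totals of non-folded players): 49, 53, 55
Layer 1-49: 49 each from A, C, D, E, F = 49*5 = 245 chips; eligible A, C, D, E, F
Layer 50-53: 4 each from A, D, E, F = 4*4 = 16 chips; eligible A, D, E, F
Layer 54-55: 2 each from A, D, F = 2*3 = 6 chips; eligible A, D, F

Pot 1: 245 chips, eligible: A, C, D, E, F
Pot 2: 16 chips, eligible: A, D, E, F
Pot 3: 6 chips, eligible: A, D, F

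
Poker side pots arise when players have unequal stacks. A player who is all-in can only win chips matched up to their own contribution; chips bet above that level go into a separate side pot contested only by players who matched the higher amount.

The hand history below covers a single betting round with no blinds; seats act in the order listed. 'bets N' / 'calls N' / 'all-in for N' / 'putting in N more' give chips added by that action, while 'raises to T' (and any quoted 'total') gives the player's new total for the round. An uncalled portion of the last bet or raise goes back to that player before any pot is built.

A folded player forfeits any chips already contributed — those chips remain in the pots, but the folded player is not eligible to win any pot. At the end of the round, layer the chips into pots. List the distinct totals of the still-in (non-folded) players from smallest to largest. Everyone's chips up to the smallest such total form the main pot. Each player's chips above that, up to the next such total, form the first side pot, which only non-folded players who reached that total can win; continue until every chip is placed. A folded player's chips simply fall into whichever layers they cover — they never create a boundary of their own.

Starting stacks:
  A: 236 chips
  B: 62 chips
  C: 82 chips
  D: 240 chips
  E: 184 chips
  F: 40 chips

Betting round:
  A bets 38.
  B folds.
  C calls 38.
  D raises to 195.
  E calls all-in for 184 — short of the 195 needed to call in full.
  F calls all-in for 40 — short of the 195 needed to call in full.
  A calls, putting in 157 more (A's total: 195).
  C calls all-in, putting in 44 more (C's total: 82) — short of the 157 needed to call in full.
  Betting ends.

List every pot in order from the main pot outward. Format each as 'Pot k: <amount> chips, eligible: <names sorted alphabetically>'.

Pot 1: 200 chips, eligible: A, C, D, E, F
Pot 2: 168 chips, eligible: A, C, D, E
Pot 3: 306 chips, eligible: A, D, E
Pot 4: 22 chips, eligible: A, D

Derivation:
Contributions: A=195, C=82, D=195, E=184, F=40
Folded: B
Pot levels (distinct totals of non-folded players): 40, 82, 184, 195
Layer 1-40: 40 each from A, C, D, E, F = 40*5 = 200 chips; eligible A, C, D, E, F
Layer 41-82: 42 each from A, C, D, E = 42*4 = 168 chips; eligible A, C, D, E
Layer 83-184: 102 each from A, D, E = 102*3 = 306 chips; eligible A, D, E
Layer 185-195: 11 each from A, D = 11*2 = 22 chips; eligible A, D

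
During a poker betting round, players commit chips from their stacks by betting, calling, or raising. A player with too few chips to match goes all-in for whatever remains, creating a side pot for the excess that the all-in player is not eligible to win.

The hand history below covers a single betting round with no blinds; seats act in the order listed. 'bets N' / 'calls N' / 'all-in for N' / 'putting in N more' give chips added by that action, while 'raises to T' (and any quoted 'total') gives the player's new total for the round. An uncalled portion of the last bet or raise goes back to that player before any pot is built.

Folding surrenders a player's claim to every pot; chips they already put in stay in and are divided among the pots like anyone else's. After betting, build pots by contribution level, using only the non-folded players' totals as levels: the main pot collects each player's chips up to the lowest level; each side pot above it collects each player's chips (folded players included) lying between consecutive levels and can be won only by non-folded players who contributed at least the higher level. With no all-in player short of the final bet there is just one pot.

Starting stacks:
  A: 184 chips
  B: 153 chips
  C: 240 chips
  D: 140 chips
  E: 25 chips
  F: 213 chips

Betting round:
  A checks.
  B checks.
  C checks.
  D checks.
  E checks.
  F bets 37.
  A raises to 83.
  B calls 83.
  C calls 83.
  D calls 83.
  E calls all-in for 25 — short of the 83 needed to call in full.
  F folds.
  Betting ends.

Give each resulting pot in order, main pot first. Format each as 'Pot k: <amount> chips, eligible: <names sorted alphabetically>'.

Pot 1: 150 chips, eligible: A, B, C, D, E
Pot 2: 244 chips, eligible: A, B, C, D

Derivation:
Contributions: A=83, B=83, C=83, D=83, E=25, F=37
Folded: F
Pot levels (distinct totals of non-folded players): 25, 83
Layer 1-25: 25 each from A, B, C, D, E, F = 25*6 = 150 chips; eligible A, B, C, D, E
Layer 26-83: A 58 + B 58 + C 58 + D 58 + F 12 = 244 chips; eligible A, B, C, D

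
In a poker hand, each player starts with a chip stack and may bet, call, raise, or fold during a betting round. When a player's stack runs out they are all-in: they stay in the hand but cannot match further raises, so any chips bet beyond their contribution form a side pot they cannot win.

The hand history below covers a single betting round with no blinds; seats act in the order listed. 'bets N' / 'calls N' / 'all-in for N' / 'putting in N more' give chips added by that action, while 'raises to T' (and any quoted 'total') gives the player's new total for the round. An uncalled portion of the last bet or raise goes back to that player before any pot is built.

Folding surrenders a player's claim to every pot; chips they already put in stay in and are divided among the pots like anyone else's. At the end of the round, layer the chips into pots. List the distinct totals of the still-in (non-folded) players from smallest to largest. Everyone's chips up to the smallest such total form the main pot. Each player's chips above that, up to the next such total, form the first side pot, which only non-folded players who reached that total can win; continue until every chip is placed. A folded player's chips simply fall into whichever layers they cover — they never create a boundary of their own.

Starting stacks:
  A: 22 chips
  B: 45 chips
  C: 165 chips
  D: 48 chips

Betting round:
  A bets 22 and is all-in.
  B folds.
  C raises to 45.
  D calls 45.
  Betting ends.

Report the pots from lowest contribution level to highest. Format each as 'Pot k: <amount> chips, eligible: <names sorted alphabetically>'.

Contributions: A=22, C=45, D=45
Folded: B
Pot levels (distinct totals of non-folded players): 22, 45
Layer 1-22: 22 each from A, C, D = 22*3 = 66 chips; eligible A, C, D
Layer 23-45: 23 each from C, D = 23*2 = 46 chips; eligible C, D

Pot 1: 66 chips, eligible: A, C, D
Pot 2: 46 chips, eligible: C, D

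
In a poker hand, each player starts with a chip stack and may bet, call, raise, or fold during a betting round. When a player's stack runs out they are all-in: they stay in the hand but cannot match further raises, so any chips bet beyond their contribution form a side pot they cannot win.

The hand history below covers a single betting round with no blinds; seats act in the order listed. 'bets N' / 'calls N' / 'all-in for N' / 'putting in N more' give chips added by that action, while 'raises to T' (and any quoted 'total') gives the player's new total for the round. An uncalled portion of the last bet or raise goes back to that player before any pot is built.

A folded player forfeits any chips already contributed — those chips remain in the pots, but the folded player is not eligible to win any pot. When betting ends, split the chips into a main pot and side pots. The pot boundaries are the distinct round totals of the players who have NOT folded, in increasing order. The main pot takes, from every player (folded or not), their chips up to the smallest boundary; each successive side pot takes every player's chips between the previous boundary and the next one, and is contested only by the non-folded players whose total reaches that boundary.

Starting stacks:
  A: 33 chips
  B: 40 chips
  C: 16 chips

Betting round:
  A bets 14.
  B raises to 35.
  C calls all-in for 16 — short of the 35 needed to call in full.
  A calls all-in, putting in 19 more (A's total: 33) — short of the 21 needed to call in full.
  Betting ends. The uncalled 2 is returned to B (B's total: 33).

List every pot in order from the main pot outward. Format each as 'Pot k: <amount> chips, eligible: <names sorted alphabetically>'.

Contributions (after 2 returned to B): A=33, B=33, C=16
Pot levels (distinct totals of non-folded players): 16, 33
Layer 1-16: 16 each from A, B, C = 16*3 = 48 chips; eligible A, B, C
Layer 17-33: 17 each from A, B = 17*2 = 34 chips; eligible A, B

Pot 1: 48 chips, eligible: A, B, C
Pot 2: 34 chips, eligible: A, B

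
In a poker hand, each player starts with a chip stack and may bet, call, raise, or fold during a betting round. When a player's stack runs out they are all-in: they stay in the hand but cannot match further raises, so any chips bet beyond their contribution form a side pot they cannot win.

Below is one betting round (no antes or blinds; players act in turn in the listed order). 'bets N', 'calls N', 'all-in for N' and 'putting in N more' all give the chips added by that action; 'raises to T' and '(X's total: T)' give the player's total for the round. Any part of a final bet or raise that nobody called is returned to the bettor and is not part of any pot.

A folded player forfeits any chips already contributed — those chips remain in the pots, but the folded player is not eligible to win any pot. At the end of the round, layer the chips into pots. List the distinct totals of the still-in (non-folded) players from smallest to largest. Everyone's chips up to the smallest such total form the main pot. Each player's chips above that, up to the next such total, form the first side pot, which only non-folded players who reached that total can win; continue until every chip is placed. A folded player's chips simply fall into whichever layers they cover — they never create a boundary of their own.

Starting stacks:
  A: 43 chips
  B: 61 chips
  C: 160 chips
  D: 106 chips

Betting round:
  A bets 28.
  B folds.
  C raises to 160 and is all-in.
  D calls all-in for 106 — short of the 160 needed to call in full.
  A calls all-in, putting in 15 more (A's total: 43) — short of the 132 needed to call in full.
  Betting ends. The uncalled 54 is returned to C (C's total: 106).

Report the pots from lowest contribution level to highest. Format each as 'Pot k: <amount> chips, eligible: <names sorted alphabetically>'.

Pot 1: 129 chips, eligible: A, C, D
Pot 2: 126 chips, eligible: C, D

Derivation:
Contributions (after 54 returned to C): A=43, C=106, D=106
Folded: B
Pot levels (distinct totals of non-folded players): 43, 106
Layer 1-43: 43 each from A, C, D = 43*3 = 129 chips; eligible A, C, D
Layer 44-106: 63 each from C, D = 63*2 = 126 chips; eligible C, D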